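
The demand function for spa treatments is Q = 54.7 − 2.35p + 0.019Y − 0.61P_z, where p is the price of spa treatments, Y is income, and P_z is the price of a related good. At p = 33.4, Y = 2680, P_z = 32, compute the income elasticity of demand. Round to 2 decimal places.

6.69

Substituting, Q = 54.7 − 2.35(33.4) + 0.019(2680) − 0.61(32) = 54.7 − 78.49 + 50.92 − 19.52 = 7.61.
∂Q/∂Y = +0.019, so E_I = 0.019·(2680/7.61) ≈ 6.69.
E_I > 1: normal good (luxury).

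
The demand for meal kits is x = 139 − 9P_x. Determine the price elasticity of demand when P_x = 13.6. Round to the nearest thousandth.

-7.373

At P_x = 13.6, x = 16.6.
dx/dP_x = −9.
Point elasticity E = (dx/dP_x)·(P_x/x) = -9 × 13.6/16.6 ≈ -7.373.
|E| > 1, so demand is elastic at this price.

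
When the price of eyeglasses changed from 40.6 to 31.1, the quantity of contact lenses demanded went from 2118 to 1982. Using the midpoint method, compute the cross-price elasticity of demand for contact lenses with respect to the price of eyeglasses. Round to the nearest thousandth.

%ΔQ_x = (1982 − 2118)/[(2118+1982)/2] = -136/2050 ≈ -0.0663.
%ΔP_y = (31.1 − 40.6)/[(40.6+31.1)/2] ≈ -0.2650.
E_xy = -0.0663/-0.2650 ≈ 0.250.
E_xy > 0, so contact lenses and eyeglasses are substitutes.

0.250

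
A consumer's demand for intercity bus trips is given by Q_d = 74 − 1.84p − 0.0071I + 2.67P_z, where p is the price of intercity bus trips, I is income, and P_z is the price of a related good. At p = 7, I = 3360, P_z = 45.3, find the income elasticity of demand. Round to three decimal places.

-0.151

Evaluating quantity at (p, I, P_z) gives Q_d = 74 − 1.84(7) − 0.0071(3360) + 2.67(45.3) = 74 − 12.88 − 23.856 + 120.951 = 158.215.
∂Q_d/∂I = −0.0071, so E_I = -0.0071·(3360/158.215) ≈ -0.151.
E_I < 0: inferior good.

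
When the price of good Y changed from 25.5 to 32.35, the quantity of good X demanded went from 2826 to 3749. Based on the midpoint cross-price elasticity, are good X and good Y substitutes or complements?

%ΔQ_x = (3749 − 2826)/[(2826+3749)/2] = 923/3287.5 ≈ 0.2808.
%ΔP_y = (32.35 − 25.5)/[(25.5+32.35)/2] ≈ 0.2368.
E_xy = 0.2808/0.2368 ≈ 1.186.
E_xy > 0, so the goods are substitutes.

substitutes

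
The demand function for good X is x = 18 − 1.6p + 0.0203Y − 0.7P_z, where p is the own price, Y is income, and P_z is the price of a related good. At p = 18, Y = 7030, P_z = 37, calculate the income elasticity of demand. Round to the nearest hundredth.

1.35

x = 18 − 1.6(18) + 0.0203(7030) − 0.7(37) = 18 − 28.8 + 142.709 − 25.9 = 106.009.
∂x/∂Y = +0.0203, so E_I = 0.0203·(7030/106.009) ≈ 1.35.
E_I > 1: normal good (luxury).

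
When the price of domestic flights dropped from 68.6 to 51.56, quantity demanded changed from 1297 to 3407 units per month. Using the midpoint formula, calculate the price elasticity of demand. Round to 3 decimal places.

-3.163

%Δq = (3407 − 1297)/[(1297 + 3407)/2] = 2110/2352 ≈ 0.8971.
%ΔP = (51.56 − 68.6)/[(68.6 + 51.56)/2] = -17.04/60.08 ≈ -0.2836.
Arc elasticity E = %Δq/%ΔP ≈ 0.8971/-0.2836 ≈ -3.163.
|E| > 1: demand is elastic over this range.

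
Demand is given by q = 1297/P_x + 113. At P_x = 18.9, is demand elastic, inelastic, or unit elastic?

At P_x = 18.9, q = 181.6243.
dq/dP_x = −1297/P_x² = −3.6309.
Point elasticity E = (dq/dP_x)·(P_x/q) = -3.6309 × 18.9/181.6243 ≈ -0.378.
|E| ≈ 0.378 < 1, so demand is inelastic.

inelastic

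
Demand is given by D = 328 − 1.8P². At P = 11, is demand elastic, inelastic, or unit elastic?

elastic

At P = 11, D = 110.2.
dD/dP = −2·1.8·P = −39.6.
Point elasticity E = (dD/dP)·(P/D) = -39.6 × 11/110.2 ≈ -3.953.
|E| ≈ 3.953 > 1, so demand is elastic.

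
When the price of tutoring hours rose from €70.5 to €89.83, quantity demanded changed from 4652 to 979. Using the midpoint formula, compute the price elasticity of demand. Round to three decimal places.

%ΔQ = (979 − 4652)/[(4652 + 979)/2] = -3673/2815.5 ≈ -1.3046.
%Δp = (89.83 − 70.5)/[(70.5 + 89.83)/2] = 19.33/80.165 ≈ 0.2411.
Arc elasticity E = %ΔQ/%Δp ≈ -1.3046/0.2411 ≈ -5.410.
|E| > 1: demand is elastic over this range.

-5.410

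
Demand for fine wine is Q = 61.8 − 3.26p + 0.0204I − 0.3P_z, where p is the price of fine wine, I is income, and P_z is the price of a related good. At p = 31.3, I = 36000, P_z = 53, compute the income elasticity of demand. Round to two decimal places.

At the given point, Q = 61.8 − 3.26(31.3) + 0.0204(36000) − 0.3(53) = 61.8 − 102.038 + 734.4 − 15.9 = 678.262.
∂Q/∂I = +0.0204, so E_I = 0.0204·(36000/678.262) ≈ 1.08.
E_I > 1: normal good (luxury).

1.08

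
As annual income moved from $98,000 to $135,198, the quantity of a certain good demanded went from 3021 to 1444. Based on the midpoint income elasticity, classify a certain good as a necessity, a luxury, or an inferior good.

inferior

%ΔQ = (1444 − 3021)/[(3021+1444)/2] = -1577/2232.5 ≈ -0.7064.
%ΔY = (135,198 − 98,000)/[(98,000+135,198)/2] = 37198/116599 ≈ 0.3190.
E_I = %ΔQ/%ΔY ≈ -2.214.
E_I < 0: inferior good.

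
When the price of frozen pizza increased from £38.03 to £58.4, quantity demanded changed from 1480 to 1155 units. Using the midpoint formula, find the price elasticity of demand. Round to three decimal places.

%Δq = (1155 − 1480)/[(1480 + 1155)/2] = -325/1317.5 ≈ -0.2467.
%Δp = (58.4 − 38.03)/[(38.03 + 58.4)/2] = 20.37/48.215 ≈ 0.4225.
Arc elasticity E = %Δq/%Δp ≈ -0.2467/0.4225 ≈ -0.584.
|E| < 1: demand is inelastic over this range.

-0.584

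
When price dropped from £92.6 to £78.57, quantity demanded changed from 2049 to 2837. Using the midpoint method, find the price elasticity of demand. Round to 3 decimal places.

-1.968

%Δq = (2837 − 2049)/[(2049 + 2837)/2] = 788/2443 ≈ 0.3226.
%Δp = (78.57 − 92.6)/[(92.6 + 78.57)/2] = -14.03/85.585 ≈ -0.1639.
Arc elasticity E = %Δq/%Δp ≈ 0.3226/-0.1639 ≈ -1.968.
|E| > 1: demand is elastic over this range.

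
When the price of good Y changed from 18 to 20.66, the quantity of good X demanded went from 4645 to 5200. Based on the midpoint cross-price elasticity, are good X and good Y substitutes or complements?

substitutes

%ΔQ_x = (5200 − 4645)/[(4645+5200)/2] = 555/4922.5 ≈ 0.1127.
%ΔP_y = (20.66 − 18)/[(18+20.66)/2] ≈ 0.1376.
E_xy = 0.1127/0.1376 ≈ 0.819.
E_xy > 0, so the goods are substitutes.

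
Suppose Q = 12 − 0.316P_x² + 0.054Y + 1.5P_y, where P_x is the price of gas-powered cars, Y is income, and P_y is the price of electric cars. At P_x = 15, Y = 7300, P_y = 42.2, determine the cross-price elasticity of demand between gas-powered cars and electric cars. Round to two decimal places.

0.16

Q = 12 − 0.316(15)² + 0.054(7300) + 1.5(42.2) = 12 − 71.1 + 394.2 + 63.3 = 398.4.
∂Q/∂P_y = +1.5, so E_xy = 1.5·(42.2/398.4) ≈ 0.16.
E_xy > 0: the goods are substitutes.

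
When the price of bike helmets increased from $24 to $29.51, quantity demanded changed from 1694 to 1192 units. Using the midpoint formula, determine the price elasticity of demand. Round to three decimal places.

-1.689

%Δq = (1192 − 1694)/[(1694 + 1192)/2] = -502/1443 ≈ -0.3479.
%ΔP = (29.51 − 24)/[(24 + 29.51)/2] = 5.51/26.755 ≈ 0.2059.
Arc elasticity E = %Δq/%ΔP ≈ -0.3479/0.2059 ≈ -1.689.
|E| > 1: demand is elastic over this range.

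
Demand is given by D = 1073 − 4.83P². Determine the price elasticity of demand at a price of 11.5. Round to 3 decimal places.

At P = 11.5, D = 434.2325.
dD/dP = −2·4.83·P = −111.09.
Point elasticity E = (dD/dP)·(P/D) = -111.09 × 11.5/434.2325 ≈ -2.942.
|E| > 1, so demand is elastic at this price.

-2.942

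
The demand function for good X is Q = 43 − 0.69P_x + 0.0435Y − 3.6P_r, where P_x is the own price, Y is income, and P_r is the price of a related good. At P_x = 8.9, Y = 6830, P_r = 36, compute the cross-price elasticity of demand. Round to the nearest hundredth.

-0.63

Evaluating quantity at (P_x, Y, P_r) gives Q = 43 − 0.69(8.9) + 0.0435(6830) − 3.6(36) = 43 − 6.141 + 297.105 − 129.6 = 204.364.
∂Q/∂P_r = −3.6, so E_xy = -3.6·(36/204.364) ≈ -0.63.
E_xy < 0: the goods are complements.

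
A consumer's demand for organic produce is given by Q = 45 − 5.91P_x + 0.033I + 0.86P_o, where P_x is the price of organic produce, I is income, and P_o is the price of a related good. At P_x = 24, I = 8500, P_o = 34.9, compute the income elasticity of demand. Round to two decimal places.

Substituting, Q = 45 − 5.91(24) + 0.033(8500) + 0.86(34.9) = 45 − 141.84 + 280.5 + 30.014 = 213.674.
∂Q/∂I = +0.033, so E_I = 0.033·(8500/213.674) ≈ 1.31.
E_I > 1: normal good (luxury).

1.31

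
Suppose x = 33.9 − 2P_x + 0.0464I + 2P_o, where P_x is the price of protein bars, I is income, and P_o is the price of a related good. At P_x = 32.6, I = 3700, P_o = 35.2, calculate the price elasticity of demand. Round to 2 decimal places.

Evaluating quantity at (P_x, I, P_o) gives x = 33.9 − 2(32.6) + 0.0464(3700) + 2(35.2) = 33.9 − 65.2 + 171.68 + 70.4 = 210.78.
∂x/∂P_x = −2, so E_p = (−2)·(32.6/210.78) ≈ -0.31.
|E_p| < 1: demand is inelastic.

-0.31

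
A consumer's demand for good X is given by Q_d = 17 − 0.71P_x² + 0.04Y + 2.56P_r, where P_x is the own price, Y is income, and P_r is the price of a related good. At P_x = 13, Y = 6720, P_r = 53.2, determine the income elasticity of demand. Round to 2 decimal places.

Q_d = 17 − 0.71(13)² + 0.04(6720) + 2.56(53.2) = 17 − 119.99 + 268.8 + 136.192 = 302.002.
∂Q_d/∂Y = +0.04, so E_I = 0.04·(6720/302.002) ≈ 0.89.
E_I ∈ (0,1): normal good (necessity).

0.89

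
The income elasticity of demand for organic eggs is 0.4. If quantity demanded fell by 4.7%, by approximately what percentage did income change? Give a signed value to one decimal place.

%ΔQ ≈ E × %ΔI ⇒ %ΔI = %ΔQ / E = (-4.7%)/(0.4) ≈ -11.8%.

-11.8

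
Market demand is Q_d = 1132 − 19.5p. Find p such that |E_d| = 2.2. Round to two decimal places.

39.91

Set −bp/(a − bp) = −2.2 ⇒ bp = 2.2(a − bp) ⇒ bp(1+2.2) = 2.2·a.
p = 2.2·1132/(19.5·3.2) ≈ 39.91.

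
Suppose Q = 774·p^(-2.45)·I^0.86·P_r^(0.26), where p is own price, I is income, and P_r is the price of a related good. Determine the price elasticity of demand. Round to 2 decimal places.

For a Cobb–Douglas (constant-elasticity) form Q = A·p^α·…, the elasticity with respect to p equals the exponent α at every point.
Here the exponent on p is -2.45, so the price elasticity of demand is -2.45.

-2.45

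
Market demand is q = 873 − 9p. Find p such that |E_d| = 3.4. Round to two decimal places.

Set −bp/(a − bp) = −3.4 ⇒ bp = 3.4(a − bp) ⇒ bp(1+3.4) = 3.4·a.
p = 3.4·873/(9·4.4) ≈ 74.95.

74.95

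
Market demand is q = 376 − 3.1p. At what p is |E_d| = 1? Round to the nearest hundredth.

For linear demand q = a − bp, E = −bp/(a − bp). |E| = 1 ⇒ bp = a − bp ⇒ p = a/(2b).
p = 376/(2·3.1) ≈ 60.65.

60.65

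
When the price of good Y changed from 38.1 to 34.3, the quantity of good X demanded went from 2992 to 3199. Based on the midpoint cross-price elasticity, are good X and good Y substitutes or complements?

complements

%ΔQ_x = (3199 − 2992)/[(2992+3199)/2] = 207/3095.5 ≈ 0.0669.
%ΔP_y = (34.3 − 38.1)/[(38.1+34.3)/2] ≈ -0.1050.
E_xy = 0.0669/-0.1050 ≈ -0.637.
E_xy < 0, so the goods are complements.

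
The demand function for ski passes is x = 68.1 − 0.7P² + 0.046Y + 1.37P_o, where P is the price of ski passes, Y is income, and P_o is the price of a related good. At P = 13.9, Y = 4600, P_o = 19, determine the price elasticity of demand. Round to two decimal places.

-1.59

Evaluating quantity at (P, Y, P_o) gives x = 68.1 − 0.7(13.9)² + 0.046(4600) + 1.37(19) = 68.1 − 135.247 + 211.6 + 26.03 = 170.483.
∂x/∂P = −2·0.7·P = -19.46, so E_p = -19.46·(13.9/170.483) ≈ -1.59.
|E_p| > 1: demand is elastic.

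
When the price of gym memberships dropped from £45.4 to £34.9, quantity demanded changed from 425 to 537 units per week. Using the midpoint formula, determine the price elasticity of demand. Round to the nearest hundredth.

-0.89

%ΔQ = (537 − 425)/[(425 + 537)/2] = 112/481 ≈ 0.2328.
%ΔP = (34.9 − 45.4)/[(45.4 + 34.9)/2] = -10.5/40.15 ≈ -0.2615.
Arc elasticity E = %ΔQ/%ΔP ≈ 0.2328/-0.2615 ≈ -0.89.
|E| < 1: demand is inelastic over this range.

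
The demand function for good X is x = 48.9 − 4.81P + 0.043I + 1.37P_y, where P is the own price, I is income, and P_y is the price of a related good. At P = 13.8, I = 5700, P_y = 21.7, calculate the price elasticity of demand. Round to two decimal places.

-0.26

Evaluating quantity at (P, I, P_y) gives x = 48.9 − 4.81(13.8) + 0.043(5700) + 1.37(21.7) = 48.9 − 66.378 + 245.1 + 29.729 = 257.351.
∂x/∂P = −4.81, so E_p = (−4.81)·(13.8/257.351) ≈ -0.26.
|E_p| < 1: demand is inelastic.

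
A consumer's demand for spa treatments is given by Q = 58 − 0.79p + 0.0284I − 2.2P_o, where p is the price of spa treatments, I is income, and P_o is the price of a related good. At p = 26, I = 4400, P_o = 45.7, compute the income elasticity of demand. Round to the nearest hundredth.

Substituting, Q = 58 − 0.79(26) + 0.0284(4400) − 2.2(45.7) = 58 − 20.54 + 124.96 − 100.54 = 61.88.
∂Q/∂I = +0.0284, so E_I = 0.0284·(4400/61.88) ≈ 2.02.
E_I > 1: normal good (luxury).

2.02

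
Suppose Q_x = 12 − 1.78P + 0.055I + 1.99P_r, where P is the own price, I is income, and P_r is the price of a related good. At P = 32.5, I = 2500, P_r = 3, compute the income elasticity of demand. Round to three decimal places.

1.409

First evaluate Q_x: 12 − 1.78(32.5) + 0.055(2500) + 1.99(3) = 12 − 57.85 + 137.5 + 5.97 = 97.62.
∂Q_x/∂I = +0.055, so E_I = 0.055·(2500/97.62) ≈ 1.409.
E_I > 1: normal good (luxury).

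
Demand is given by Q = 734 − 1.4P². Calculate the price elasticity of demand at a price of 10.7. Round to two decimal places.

At P = 10.7, Q = 573.714.
dQ/dP = −2·1.4·P = −29.96.
Point elasticity E = (dQ/dP)·(P/Q) = -29.96 × 10.7/573.714 ≈ -0.56.
|E| < 1, so demand is inelastic at this price.

-0.56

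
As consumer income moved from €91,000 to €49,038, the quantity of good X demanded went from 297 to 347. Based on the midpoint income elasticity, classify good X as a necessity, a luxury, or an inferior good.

%ΔQ = (347 − 297)/[(297+347)/2] = 50/322 ≈ 0.1553.
%ΔI = (49,038 − 91,000)/[(91,000+49,038)/2] = -41962/70019 ≈ -0.5993.
E_I = %ΔQ/%ΔI ≈ -0.259.
E_I < 0: inferior good.

inferior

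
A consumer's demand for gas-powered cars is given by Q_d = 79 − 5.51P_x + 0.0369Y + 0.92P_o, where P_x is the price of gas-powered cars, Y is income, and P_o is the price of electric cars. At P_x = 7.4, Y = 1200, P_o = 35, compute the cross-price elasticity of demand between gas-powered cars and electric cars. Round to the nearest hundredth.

Q_d = 79 − 5.51(7.4) + 0.0369(1200) + 0.92(35) = 79 − 40.774 + 44.28 + 32.2 = 114.706.
∂Q_d/∂P_o = +0.92, so E_xy = 0.92·(35/114.706) ≈ 0.28.
E_xy > 0: the goods are substitutes.

0.28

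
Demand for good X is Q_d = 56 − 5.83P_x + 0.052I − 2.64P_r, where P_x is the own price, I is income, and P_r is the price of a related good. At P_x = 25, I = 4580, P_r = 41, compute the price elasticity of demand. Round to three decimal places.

At the given point, Q_d = 56 − 5.83(25) + 0.052(4580) − 2.64(41) = 56 − 145.75 + 238.16 − 108.24 = 40.17.
∂Q_d/∂P_x = −5.83, so E_p = (−5.83)·(25/40.17) ≈ -3.628.
|E_p| > 1: demand is elastic.

-3.628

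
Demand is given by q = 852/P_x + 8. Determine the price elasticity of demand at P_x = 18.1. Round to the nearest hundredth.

At P_x = 18.1, q = 55.0718.
dq/dP_x = −852/P_x² = −2.6007.
Point elasticity E = (dq/dP_x)·(P_x/q) = -2.6007 × 18.1/55.0718 ≈ -0.85.
|E| < 1, so demand is inelastic at this price.

-0.85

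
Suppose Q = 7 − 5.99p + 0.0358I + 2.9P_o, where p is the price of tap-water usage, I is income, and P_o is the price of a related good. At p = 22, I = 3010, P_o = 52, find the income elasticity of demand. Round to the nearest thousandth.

0.805

First evaluate Q: 7 − 5.99(22) + 0.0358(3010) + 2.9(52) = 7 − 131.78 + 107.758 + 150.8 = 133.778.
∂Q/∂I = +0.0358, so E_I = 0.0358·(3010/133.778) ≈ 0.805.
E_I ∈ (0,1): normal good (necessity).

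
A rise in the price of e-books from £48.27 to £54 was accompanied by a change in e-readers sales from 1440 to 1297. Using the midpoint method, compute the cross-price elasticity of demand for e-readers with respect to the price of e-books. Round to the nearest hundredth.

-0.93

%ΔQ_x = (1297 − 1440)/[(1440+1297)/2] = -143/1368.5 ≈ -0.1045.
%ΔP_y = (54 − 48.27)/[(48.27+54)/2] ≈ 0.1121.
E_xy = -0.1045/0.1121 ≈ -0.93.
E_xy < 0, so e-readers and e-books are complements.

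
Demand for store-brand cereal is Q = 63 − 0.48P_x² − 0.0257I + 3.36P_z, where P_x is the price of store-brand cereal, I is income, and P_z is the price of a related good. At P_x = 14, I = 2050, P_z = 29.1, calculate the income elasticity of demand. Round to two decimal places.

-3.76

Substituting, Q = 63 − 0.48(14)² − 0.0257(2050) + 3.36(29.1) = 63 − 94.08 − 52.685 + 97.776 = 14.011.
∂Q/∂I = −0.0257, so E_I = -0.0257·(2050/14.011) ≈ -3.76.
E_I < 0: inferior good.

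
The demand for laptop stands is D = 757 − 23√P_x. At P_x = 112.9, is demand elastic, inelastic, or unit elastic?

inelastic

At P_x = 112.9, D = 512.6149.
dD/dP_x = −23/(2√P_x) = −23/(2·10.6254).
Point elasticity E = (dD/dP_x)·(P_x/D) = -1.0823 × 112.9/512.6149 ≈ -0.238.
|E| ≈ 0.238 < 1, so demand is inelastic.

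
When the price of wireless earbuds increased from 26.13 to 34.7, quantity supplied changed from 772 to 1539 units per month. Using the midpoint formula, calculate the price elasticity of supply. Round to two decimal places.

2.36

%Δq = (1539 − 772)/[(772 + 1539)/2] = 767/1155.5 ≈ 0.6638.
%ΔP = (34.7 − 26.13)/[(26.13 + 34.7)/2] = 8.57/30.415 ≈ 0.2818.
Arc elasticity E = %Δq/%ΔP ≈ 0.6638/0.2818 ≈ 2.36.
|E| > 1: supply is elastic over this range.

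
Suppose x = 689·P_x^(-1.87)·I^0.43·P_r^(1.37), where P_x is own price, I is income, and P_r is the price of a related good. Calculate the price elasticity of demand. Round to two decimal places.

-1.87

For a Cobb–Douglas (constant-elasticity) form x = A·P_x^α·…, the elasticity with respect to P_x equals the exponent α at every point.
Here the exponent on P_x is -1.87, so the price elasticity of demand is -1.87.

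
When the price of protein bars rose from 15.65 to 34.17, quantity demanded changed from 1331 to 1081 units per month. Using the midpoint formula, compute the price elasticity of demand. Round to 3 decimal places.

-0.279

%ΔQ = (1081 − 1331)/[(1331 + 1081)/2] = -250/1206 ≈ -0.2073.
%ΔP = (34.17 − 15.65)/[(15.65 + 34.17)/2] = 18.52/24.91 ≈ 0.7435.
Arc elasticity E = %ΔQ/%ΔP ≈ -0.2073/0.7435 ≈ -0.279.
|E| < 1: demand is inelastic over this range.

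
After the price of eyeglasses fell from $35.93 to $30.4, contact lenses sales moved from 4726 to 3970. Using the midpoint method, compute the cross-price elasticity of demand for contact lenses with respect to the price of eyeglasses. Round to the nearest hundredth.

%ΔQ_x = (3970 − 4726)/[(4726+3970)/2] = -756/4348 ≈ -0.1739.
%ΔP_y = (30.4 − 35.93)/[(35.93+30.4)/2] ≈ -0.1667.
E_xy = -0.1739/-0.1667 ≈ 1.04.
E_xy > 0, so contact lenses and eyeglasses are substitutes.

1.04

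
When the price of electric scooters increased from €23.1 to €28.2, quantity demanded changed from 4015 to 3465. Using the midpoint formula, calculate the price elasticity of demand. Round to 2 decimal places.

%ΔQ = (3465 − 4015)/[(4015 + 3465)/2] = -550/3740 ≈ -0.1471.
%Δp = (28.2 − 23.1)/[(23.1 + 28.2)/2] = 5.1/25.65 ≈ 0.1988.
Arc elasticity E = %ΔQ/%Δp ≈ -0.1471/0.1988 ≈ -0.74.
|E| < 1: demand is inelastic over this range.

-0.74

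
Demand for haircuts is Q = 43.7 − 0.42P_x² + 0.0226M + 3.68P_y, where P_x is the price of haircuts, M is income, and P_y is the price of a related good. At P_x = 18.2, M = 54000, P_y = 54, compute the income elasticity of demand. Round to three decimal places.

First evaluate Q: 43.7 − 0.42(18.2)² + 0.0226(54000) + 3.68(54) = 43.7 − 139.1208 + 1220.4 + 198.72 = 1323.6992.
∂Q/∂M = +0.0226, so E_I = 0.0226·(54000/1323.6992) ≈ 0.922.
E_I ∈ (0,1): normal good (necessity).

0.922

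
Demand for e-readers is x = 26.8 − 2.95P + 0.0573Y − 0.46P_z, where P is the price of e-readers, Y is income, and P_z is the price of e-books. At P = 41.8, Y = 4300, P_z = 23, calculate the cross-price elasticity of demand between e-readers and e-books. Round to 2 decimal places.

-0.08

Evaluating quantity at (P, Y, P_z) gives x = 26.8 − 2.95(41.8) + 0.0573(4300) − 0.46(23) = 26.8 − 123.31 + 246.39 − 10.58 = 139.3.
∂x/∂P_z = −0.46, so E_xy = -0.46·(23/139.3) ≈ -0.08.
E_xy < 0: the goods are complements.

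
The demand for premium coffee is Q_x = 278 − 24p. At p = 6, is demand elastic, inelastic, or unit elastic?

elastic

At p = 6, Q_x = 134.
dQ_x/dp = −24.
Point elasticity E = (dQ_x/dp)·(p/Q_x) = -24 × 6/134 ≈ -1.075.
|E| ≈ 1.075 > 1, so demand is elastic.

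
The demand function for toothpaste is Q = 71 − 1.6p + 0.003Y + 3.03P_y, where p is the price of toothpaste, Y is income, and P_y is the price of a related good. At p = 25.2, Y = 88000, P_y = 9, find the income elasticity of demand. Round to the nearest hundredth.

First evaluate Q: 71 − 1.6(25.2) + 0.003(88000) + 3.03(9) = 71 − 40.32 + 264 + 27.27 = 321.95.
∂Q/∂Y = +0.003, so E_I = 0.003·(88000/321.95) ≈ 0.82.
E_I ∈ (0,1): normal good (necessity).

0.82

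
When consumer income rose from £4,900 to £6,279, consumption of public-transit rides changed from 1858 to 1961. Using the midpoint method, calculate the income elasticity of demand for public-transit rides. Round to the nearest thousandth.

%ΔQ = (1961 − 1858)/[(1858+1961)/2] = 103/1909.5 ≈ 0.0539.
%ΔY = (6,279 − 4,900)/[(4,900+6,279)/2] = 1379/5589.5 ≈ 0.2467.
E_I = %ΔQ/%ΔY ≈ 0.219.
E_I ∈ (0,1): normal good (necessity).

0.219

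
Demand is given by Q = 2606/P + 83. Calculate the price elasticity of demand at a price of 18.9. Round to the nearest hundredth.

-0.62

At P = 18.9, Q = 220.8836.
dQ/dP = −2606/P² = −7.2954.
Point elasticity E = (dQ/dP)·(P/Q) = -7.2954 × 18.9/220.8836 ≈ -0.62.
|E| < 1, so demand is inelastic at this price.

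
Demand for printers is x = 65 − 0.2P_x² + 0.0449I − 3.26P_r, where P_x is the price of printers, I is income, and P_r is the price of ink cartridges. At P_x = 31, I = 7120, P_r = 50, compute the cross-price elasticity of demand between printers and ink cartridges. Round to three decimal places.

-5.528

First evaluate x: 65 − 0.2(31)² + 0.0449(7120) − 3.26(50) = 65 − 192.2 + 319.688 − 163 = 29.488.
∂x/∂P_r = −3.26, so E_xy = -3.26·(50/29.488) ≈ -5.528.
E_xy < 0: the goods are complements.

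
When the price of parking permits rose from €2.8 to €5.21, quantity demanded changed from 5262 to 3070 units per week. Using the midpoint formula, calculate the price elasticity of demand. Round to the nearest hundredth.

%ΔQ = (3070 − 5262)/[(5262 + 3070)/2] = -2192/4166 ≈ -0.5262.
%Δp = (5.21 − 2.8)/[(2.8 + 5.21)/2] = 2.41/4.005 ≈ 0.6017.
Arc elasticity E = %ΔQ/%Δp ≈ -0.5262/0.6017 ≈ -0.87.
|E| < 1: demand is inelastic over this range.

-0.87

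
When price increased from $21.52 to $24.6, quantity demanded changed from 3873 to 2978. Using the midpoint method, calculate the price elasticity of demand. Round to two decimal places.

-1.96

%ΔQ = (2978 − 3873)/[(3873 + 2978)/2] = -895/3425.5 ≈ -0.2613.
%Δp = (24.6 − 21.52)/[(21.52 + 24.6)/2] = 3.08/23.06 ≈ 0.1336.
Arc elasticity E = %ΔQ/%Δp ≈ -0.2613/0.1336 ≈ -1.96.
|E| > 1: demand is elastic over this range.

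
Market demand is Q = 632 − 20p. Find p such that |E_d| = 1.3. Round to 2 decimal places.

Set −bp/(a − bp) = −1.3 ⇒ bp = 1.3(a − bp) ⇒ bp(1+1.3) = 1.3·a.
p = 1.3·632/(20·2.3) ≈ 17.86.

17.86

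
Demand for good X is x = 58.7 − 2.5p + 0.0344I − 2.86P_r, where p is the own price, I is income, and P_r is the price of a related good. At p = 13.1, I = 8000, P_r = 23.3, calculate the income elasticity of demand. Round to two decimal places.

1.17

At the given point, x = 58.7 − 2.5(13.1) + 0.0344(8000) − 2.86(23.3) = 58.7 − 32.75 + 275.2 − 66.638 = 234.512.
∂x/∂I = +0.0344, so E_I = 0.0344·(8000/234.512) ≈ 1.17.
E_I > 1: normal good (luxury).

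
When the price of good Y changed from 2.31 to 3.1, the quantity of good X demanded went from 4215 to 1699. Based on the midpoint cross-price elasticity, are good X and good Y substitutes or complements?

%ΔQ_x = (1699 − 4215)/[(4215+1699)/2] = -2516/2957 ≈ -0.8509.
%ΔP_y = (3.1 − 2.31)/[(2.31+3.1)/2] ≈ 0.2921.
E_xy = -0.8509/0.2921 ≈ -2.913.
E_xy < 0, so the goods are complements.

complements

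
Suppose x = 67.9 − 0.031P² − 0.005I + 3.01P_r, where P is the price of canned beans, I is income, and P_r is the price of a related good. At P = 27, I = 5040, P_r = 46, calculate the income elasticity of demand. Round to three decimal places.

First evaluate x: 67.9 − 0.031(27)² − 0.005(5040) + 3.01(46) = 67.9 − 22.599 − 25.2 + 138.46 = 158.561.
∂x/∂I = −0.005, so E_I = -0.005·(5040/158.561) ≈ -0.159.
E_I < 0: inferior good.

-0.159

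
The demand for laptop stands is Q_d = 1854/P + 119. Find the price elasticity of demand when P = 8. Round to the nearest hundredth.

-0.66

At P = 8, Q_d = 350.75.
dQ_d/dP = −1854/P² = −28.9688.
Point elasticity E = (dQ_d/dP)·(P/Q_d) = -28.9688 × 8/350.75 ≈ -0.66.
|E| < 1, so demand is inelastic at this price.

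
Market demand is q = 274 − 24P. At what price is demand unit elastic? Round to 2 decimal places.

5.71

For linear demand q = a − bP, E = −bP/(a − bP). |E| = 1 ⇒ bP = a − bP ⇒ P = a/(2b).
P = 274/(2·24) ≈ 5.71.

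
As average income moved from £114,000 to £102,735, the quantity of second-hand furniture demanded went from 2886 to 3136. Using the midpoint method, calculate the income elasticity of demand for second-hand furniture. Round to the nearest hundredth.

-0.80

%ΔQ = (3136 − 2886)/[(2886+3136)/2] = 250/3011 ≈ 0.0830.
%ΔM = (102,735 − 114,000)/[(114,000+102,735)/2] = -11265/108367.5 ≈ -0.1040.
E_I = %ΔQ/%ΔM ≈ -0.80.
E_I < 0: inferior good.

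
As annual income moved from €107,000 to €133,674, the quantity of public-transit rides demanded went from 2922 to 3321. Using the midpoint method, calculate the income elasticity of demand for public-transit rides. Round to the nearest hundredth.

0.58

%ΔQ = (3321 − 2922)/[(2922+3321)/2] = 399/3121.5 ≈ 0.1278.
%ΔY = (133,674 − 107,000)/[(107,000+133,674)/2] = 26674/120337 ≈ 0.2217.
E_I = %ΔQ/%ΔY ≈ 0.58.
E_I ∈ (0,1): normal good (necessity).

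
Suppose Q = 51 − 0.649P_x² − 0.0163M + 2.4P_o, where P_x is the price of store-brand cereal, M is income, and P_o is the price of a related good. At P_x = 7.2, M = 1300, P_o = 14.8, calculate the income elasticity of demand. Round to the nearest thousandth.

-0.669

Evaluating quantity at (P_x, M, P_o) gives Q = 51 − 0.649(7.2)² − 0.0163(1300) + 2.4(14.8) = 51 − 33.6442 − 21.19 + 35.52 = 31.6858.
∂Q/∂M = −0.0163, so E_I = -0.0163·(1300/31.6858) ≈ -0.669.
E_I < 0: inferior good.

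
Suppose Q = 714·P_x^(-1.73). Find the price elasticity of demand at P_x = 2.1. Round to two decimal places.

-1.73

For a Cobb–Douglas (constant-elasticity) form Q = A·P_x^α·…, the elasticity with respect to P_x equals the exponent α at every point.
Here the exponent on P_x is -1.73, so the price elasticity of demand is -1.73.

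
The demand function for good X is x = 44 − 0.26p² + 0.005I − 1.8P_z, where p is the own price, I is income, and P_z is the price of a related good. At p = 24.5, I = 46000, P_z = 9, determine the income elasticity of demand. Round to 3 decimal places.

Evaluating quantity at (p, I, P_z) gives x = 44 − 0.26(24.5)² + 0.005(46000) − 1.8(9) = 44 − 156.065 + 230 − 16.2 = 101.735.
∂x/∂I = +0.005, so E_I = 0.005·(46000/101.735) ≈ 2.261.
E_I > 1: normal good (luxury).

2.261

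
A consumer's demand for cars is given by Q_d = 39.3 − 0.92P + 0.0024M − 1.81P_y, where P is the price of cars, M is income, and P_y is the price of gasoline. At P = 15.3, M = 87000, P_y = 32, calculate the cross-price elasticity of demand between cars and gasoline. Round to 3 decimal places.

-0.329

Q_d = 39.3 − 0.92(15.3) + 0.0024(87000) − 1.81(32) = 39.3 − 14.076 + 208.8 − 57.92 = 176.104.
∂Q_d/∂P_y = −1.81, so E_xy = -1.81·(32/176.104) ≈ -0.329.
E_xy < 0: the goods are complements.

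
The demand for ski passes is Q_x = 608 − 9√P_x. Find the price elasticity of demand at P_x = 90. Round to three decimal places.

-0.082

At P_x = 90, Q_x = 522.6185.
dQ_x/dP_x = −9/(2√P_x) = −9/(2·9.4868).
Point elasticity E = (dQ_x/dP_x)·(P_x/Q_x) = -0.4743 × 90/522.6185 ≈ -0.082.
|E| < 1, so demand is inelastic at this price.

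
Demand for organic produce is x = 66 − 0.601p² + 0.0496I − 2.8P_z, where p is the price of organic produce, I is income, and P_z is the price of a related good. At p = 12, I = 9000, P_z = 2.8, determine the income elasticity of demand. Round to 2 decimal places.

Substituting, x = 66 − 0.601(12)² + 0.0496(9000) − 2.8(2.8) = 66 − 86.544 + 446.4 − 7.84 = 418.016.
∂x/∂I = +0.0496, so E_I = 0.0496·(9000/418.016) ≈ 1.07.
E_I > 1: normal good (luxury).

1.07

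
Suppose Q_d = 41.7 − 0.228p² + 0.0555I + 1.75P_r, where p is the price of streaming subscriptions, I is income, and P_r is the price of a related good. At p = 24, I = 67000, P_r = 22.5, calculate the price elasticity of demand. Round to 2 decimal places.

Q_d = 41.7 − 0.228(24)² + 0.0555(67000) + 1.75(22.5) = 41.7 − 131.328 + 3718.5 + 39.375 = 3668.247.
∂Q_d/∂p = −2·0.228·p = -10.944, so E_p = -10.944·(24/3668.247) ≈ -0.07.
|E_p| < 1: demand is inelastic.

-0.07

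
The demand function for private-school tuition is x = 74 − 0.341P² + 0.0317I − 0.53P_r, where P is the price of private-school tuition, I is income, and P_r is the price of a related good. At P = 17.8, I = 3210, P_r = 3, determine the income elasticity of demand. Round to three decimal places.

1.539

x = 74 − 0.341(17.8)² + 0.0317(3210) − 0.53(3) = 74 − 108.0424 + 101.757 − 1.59 = 66.1246.
∂x/∂I = +0.0317, so E_I = 0.0317·(3210/66.1246) ≈ 1.539.
E_I > 1: normal good (luxury).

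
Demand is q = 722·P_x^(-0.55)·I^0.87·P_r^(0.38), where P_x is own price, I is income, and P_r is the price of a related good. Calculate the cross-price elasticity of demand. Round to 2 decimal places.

0.38

For a Cobb–Douglas (constant-elasticity) form q = A·P_r^α·…, the elasticity with respect to P_r equals the exponent α at every point.
Here the exponent on P_r is 0.38, so the cross-price elasticity of demand is 0.38.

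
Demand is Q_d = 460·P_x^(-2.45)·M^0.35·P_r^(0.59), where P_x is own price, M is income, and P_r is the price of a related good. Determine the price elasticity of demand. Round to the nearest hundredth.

For a Cobb–Douglas (constant-elasticity) form Q_d = A·P_x^α·…, the elasticity with respect to P_x equals the exponent α at every point.
Here the exponent on P_x is -2.45, so the price elasticity of demand is -2.45.

-2.45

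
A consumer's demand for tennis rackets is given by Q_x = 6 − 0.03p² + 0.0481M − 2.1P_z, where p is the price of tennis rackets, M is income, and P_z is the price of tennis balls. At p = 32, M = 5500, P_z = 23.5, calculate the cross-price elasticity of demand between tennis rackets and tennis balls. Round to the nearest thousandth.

At the given point, Q_x = 6 − 0.03(32)² + 0.0481(5500) − 2.1(23.5) = 6 − 30.72 + 264.55 − 49.35 = 190.48.
∂Q_x/∂P_z = −2.1, so E_xy = -2.1·(23.5/190.48) ≈ -0.259.
E_xy < 0: the goods are complements.

-0.259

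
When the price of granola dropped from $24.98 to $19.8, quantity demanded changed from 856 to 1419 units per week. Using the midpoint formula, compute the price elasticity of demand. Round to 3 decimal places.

-2.139

%ΔQ = (1419 − 856)/[(856 + 1419)/2] = 563/1137.5 ≈ 0.4949.
%Δp = (19.8 − 24.98)/[(24.98 + 19.8)/2] = -5.18/22.39 ≈ -0.2314.
Arc elasticity E = %ΔQ/%Δp ≈ 0.4949/-0.2314 ≈ -2.139.
|E| > 1: demand is elastic over this range.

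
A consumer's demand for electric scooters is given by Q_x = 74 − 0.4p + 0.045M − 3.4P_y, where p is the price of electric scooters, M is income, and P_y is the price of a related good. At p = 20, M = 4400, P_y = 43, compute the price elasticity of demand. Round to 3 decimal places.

Q_x = 74 − 0.4(20) + 0.045(4400) − 3.4(43) = 74 − 8 + 198 − 146.2 = 117.8.
∂Q_x/∂p = −0.4, so E_p = (−0.4)·(20/117.8) ≈ -0.068.
|E_p| < 1: demand is inelastic.

-0.068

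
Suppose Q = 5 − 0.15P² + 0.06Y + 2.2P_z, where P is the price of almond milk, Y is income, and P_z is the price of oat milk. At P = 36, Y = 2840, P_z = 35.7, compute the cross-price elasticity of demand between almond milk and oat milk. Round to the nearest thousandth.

Substituting, Q = 5 − 0.15(36)² + 0.06(2840) + 2.2(35.7) = 5 − 194.4 + 170.4 + 78.54 = 59.54.
∂Q/∂P_z = +2.2, so E_xy = 2.2·(35.7/59.54) ≈ 1.319.
E_xy > 0: the goods are substitutes.

1.319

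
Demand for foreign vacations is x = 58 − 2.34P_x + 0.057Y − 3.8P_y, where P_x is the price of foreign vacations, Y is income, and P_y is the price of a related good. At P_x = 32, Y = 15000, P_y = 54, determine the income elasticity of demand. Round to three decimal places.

1.351

First evaluate x: 58 − 2.34(32) + 0.057(15000) − 3.8(54) = 58 − 74.88 + 855 − 205.2 = 632.92.
∂x/∂Y = +0.057, so E_I = 0.057·(15000/632.92) ≈ 1.351.
E_I > 1: normal good (luxury).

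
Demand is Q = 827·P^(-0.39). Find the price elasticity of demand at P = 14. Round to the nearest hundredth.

For a Cobb–Douglas (constant-elasticity) form Q = A·P^α·…, the elasticity with respect to P equals the exponent α at every point.
Here the exponent on P is -0.39, so the price elasticity of demand is -0.39.

-0.39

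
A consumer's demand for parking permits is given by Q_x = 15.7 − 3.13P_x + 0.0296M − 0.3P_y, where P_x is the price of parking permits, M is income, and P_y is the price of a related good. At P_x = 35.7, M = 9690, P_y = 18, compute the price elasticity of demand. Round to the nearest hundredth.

-0.60

Q_x = 15.7 − 3.13(35.7) + 0.0296(9690) − 0.3(18) = 15.7 − 111.741 + 286.824 − 5.4 = 185.383.
∂Q_x/∂P_x = −3.13, so E_p = (−3.13)·(35.7/185.383) ≈ -0.60.
|E_p| < 1: demand is inelastic.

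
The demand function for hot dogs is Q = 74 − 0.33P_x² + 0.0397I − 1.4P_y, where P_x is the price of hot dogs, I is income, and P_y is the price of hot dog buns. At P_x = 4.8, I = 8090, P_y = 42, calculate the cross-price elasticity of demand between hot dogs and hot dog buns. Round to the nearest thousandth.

-0.179

Substituting, Q = 74 − 0.33(4.8)² + 0.0397(8090) − 1.4(42) = 74 − 7.6032 + 321.173 − 58.8 = 328.7698.
∂Q/∂P_y = −1.4, so E_xy = -1.4·(42/328.7698) ≈ -0.179.
E_xy < 0: the goods are complements.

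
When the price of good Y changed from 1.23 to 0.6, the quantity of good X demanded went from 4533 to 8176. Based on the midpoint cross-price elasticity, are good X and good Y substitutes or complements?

%ΔQ_x = (8176 − 4533)/[(4533+8176)/2] = 3643/6354.5 ≈ 0.5733.
%ΔP_y = (0.6 − 1.23)/[(1.23+0.6)/2] ≈ -0.6885.
E_xy = 0.5733/-0.6885 ≈ -0.833.
E_xy < 0, so the goods are complements.

complements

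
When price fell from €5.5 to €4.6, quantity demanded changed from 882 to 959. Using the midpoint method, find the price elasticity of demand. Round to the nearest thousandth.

-0.469

%Δq = (959 − 882)/[(882 + 959)/2] = 77/920.5 ≈ 0.0837.
%ΔP = (4.6 − 5.5)/[(5.5 + 4.6)/2] = -0.9/5.05 ≈ -0.1782.
Arc elasticity E = %Δq/%ΔP ≈ 0.0837/-0.1782 ≈ -0.469.
|E| < 1: demand is inelastic over this range.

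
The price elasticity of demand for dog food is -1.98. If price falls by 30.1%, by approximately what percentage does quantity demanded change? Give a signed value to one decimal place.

%ΔQ ≈ E × %ΔP = (-1.98) × (-30.1%) ≈ 59.6%.

59.6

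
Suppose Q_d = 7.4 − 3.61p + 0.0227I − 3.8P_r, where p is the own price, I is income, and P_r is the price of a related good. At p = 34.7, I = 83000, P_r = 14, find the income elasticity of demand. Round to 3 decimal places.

1.100

Q_d = 7.4 − 3.61(34.7) + 0.0227(83000) − 3.8(14) = 7.4 − 125.267 + 1884.1 − 53.2 = 1713.033.
∂Q_d/∂I = +0.0227, so E_I = 0.0227·(83000/1713.033) ≈ 1.100.
E_I > 1: normal good (luxury).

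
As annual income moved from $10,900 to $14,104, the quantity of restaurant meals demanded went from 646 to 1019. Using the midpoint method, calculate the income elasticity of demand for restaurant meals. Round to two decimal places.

1.75

%ΔQ = (1019 − 646)/[(646+1019)/2] = 373/832.5 ≈ 0.4480.
%ΔI = (14,104 − 10,900)/[(10,900+14,104)/2] = 3204/12502 ≈ 0.2563.
E_I = %ΔQ/%ΔI ≈ 1.75.
E_I > 1: normal good (luxury).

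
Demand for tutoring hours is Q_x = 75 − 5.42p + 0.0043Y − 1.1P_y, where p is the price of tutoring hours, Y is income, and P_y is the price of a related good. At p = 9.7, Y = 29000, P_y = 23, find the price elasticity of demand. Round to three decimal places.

Substituting, Q_x = 75 − 5.42(9.7) + 0.0043(29000) − 1.1(23) = 75 − 52.574 + 124.7 − 25.3 = 121.826.
∂Q_x/∂p = −5.42, so E_p = (−5.42)·(9.7/121.826) ≈ -0.432.
|E_p| < 1: demand is inelastic.

-0.432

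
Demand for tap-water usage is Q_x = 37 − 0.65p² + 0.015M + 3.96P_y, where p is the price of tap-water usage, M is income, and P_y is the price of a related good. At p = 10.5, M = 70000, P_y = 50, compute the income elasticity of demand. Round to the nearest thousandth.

Q_x = 37 − 0.65(10.5)² + 0.015(70000) + 3.96(50) = 37 − 71.6625 + 1050 + 198 = 1213.3375.
∂Q_x/∂M = +0.015, so E_I = 0.015·(70000/1213.3375) ≈ 0.865.
E_I ∈ (0,1): normal good (necessity).

0.865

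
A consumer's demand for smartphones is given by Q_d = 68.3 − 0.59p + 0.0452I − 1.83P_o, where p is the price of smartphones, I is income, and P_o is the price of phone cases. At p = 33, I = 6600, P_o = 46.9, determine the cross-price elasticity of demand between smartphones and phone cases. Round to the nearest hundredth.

-0.33

First evaluate Q_d: 68.3 − 0.59(33) + 0.0452(6600) − 1.83(46.9) = 68.3 − 19.47 + 298.32 − 85.827 = 261.323.
∂Q_d/∂P_o = −1.83, so E_xy = -1.83·(46.9/261.323) ≈ -0.33.
E_xy < 0: the goods are complements.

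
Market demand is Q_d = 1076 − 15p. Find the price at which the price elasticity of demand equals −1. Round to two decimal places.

For linear demand Q_d = a − bp, E = −bp/(a − bp). |E| = 1 ⇒ bp = a − bp ⇒ p = a/(2b).
p = 1076/(2·15) ≈ 35.87.

35.87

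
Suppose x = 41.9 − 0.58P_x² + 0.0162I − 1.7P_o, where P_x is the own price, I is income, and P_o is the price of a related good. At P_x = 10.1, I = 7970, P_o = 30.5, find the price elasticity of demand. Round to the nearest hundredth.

First evaluate x: 41.9 − 0.58(10.1)² + 0.0162(7970) − 1.7(30.5) = 41.9 − 59.1658 + 129.114 − 51.85 = 59.9982.
∂x/∂P_x = −2·0.58·P_x = -11.716, so E_p = -11.716·(10.1/59.9982) ≈ -1.97.
|E_p| > 1: demand is elastic.

-1.97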